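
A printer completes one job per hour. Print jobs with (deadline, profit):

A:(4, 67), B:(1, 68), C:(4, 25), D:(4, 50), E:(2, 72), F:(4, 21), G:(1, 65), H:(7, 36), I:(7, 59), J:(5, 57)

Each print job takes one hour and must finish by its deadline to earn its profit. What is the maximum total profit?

Sort by profit descending; place each in the latest free slot ≤ its deadline.
By profit: E(d2,72), B(d1,68), A(d4,67), G(d1,65), I(d7,59), J(d5,57), D(d4,50), H(d7,36), C(d4,25), F(d4,21)
E→slot 2; B→slot 1; A→slot 4; G skipped; I→slot 7; J→slot 5; D→slot 3; H→slot 6; C skipped; F skipped.
Profit = 68 + 72 + 50 + 67 + 57 + 36 + 59 = 409

409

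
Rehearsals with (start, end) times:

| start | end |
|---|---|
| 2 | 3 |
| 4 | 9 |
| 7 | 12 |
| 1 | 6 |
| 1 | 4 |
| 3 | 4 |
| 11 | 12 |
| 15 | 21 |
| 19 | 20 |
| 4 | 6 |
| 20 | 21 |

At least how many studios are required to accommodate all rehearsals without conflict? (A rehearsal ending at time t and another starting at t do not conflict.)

Count concurrent intervals with a sweep; the peak is the room count.
Events (time:±→running): 1:+→1 1:+→2 2:+→3 … peak 3.

3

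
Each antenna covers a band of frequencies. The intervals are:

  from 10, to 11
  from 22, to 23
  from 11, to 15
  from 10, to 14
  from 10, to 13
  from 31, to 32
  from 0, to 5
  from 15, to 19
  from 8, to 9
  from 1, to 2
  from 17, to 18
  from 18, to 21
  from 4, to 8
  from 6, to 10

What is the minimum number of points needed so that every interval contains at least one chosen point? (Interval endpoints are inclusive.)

6

Process intervals by earliest right end; each time one isn't hit yet, stab at its right endpoint.
Sorted: [1,2] [0,5] [4,8] [8,9] [6,10] [10,11] [10,13] [10,14] [11,15] [17,18] [15,19] [18,21] [22,23] [31,32]
{[1,2],[0,5]} hit by 2; {[4,8],[8,9],[6,10]} hit by 8; {[10,11],[10,13],[10,14],[11,15]} hit by 11; {[17,18],[15,19],[18,21]} hit by 18; {[22,23]} hit by 23; {[31,32]} hit by 32.
Points: 2, 8, 11, 18, 23, 32 (6 total).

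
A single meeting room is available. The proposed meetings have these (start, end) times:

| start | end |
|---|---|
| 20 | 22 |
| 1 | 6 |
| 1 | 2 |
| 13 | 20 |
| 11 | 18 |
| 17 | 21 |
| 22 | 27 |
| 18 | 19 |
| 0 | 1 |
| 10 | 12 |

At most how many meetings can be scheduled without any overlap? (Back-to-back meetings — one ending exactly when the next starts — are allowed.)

Sort by end time and greedily take each interval whose start is ≥ the last chosen end.
Sorted by end: (0,1)  (1,2)  (1,6)  (10,12)  (11,18)  (18,19)  (13,20)  (17,21)  (20,22)  (22,27)
take (0,1); take (1,2); take (10,12); skip (11,18); take (18,19); skip (13,20); take (20,22); take (22,27).
Selected 6 meetings.

6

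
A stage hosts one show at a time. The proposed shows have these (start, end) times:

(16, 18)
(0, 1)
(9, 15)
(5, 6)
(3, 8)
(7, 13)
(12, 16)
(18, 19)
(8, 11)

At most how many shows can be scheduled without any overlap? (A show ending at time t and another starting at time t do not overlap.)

Sort by end time and greedily take each interval whose start is ≥ the last chosen end.
Sorted by end: (0,1)  (5,6)  (3,8)  (8,11)  (7,13)  (9,15)  (12,16)  (16,18)  (18,19)
take (0,1); take (5,6); skip (3,8); take (8,11); take (12,16); take (16,18); take (18,19).
Selected 6 shows.

6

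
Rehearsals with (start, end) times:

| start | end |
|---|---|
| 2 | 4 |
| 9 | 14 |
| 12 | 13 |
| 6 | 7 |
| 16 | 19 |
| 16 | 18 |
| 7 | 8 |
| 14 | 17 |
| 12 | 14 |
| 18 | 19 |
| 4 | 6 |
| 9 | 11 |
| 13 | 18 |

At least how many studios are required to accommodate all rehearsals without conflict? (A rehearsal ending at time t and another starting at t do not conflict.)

Count concurrent intervals with a sweep; the peak is the room count.
starts: [2, 4, 6, 7, 9, 9, 12, 12, 13, 14, 16, 16, 18]
ends:   [4, 6, 7, 8, 11, 13, 14, 14, 17, 18, 18, 19, 19]
s2→1 e4→0 s4→1 e6→0 s6→1 e7→0 s7→1 e8→0 s9→1 s9→2 e11→1 s12→2 s12→3 e13→2 s13→3 e14→2 e14→1 s14→2 s16→3 s16→4  — peak 4.

4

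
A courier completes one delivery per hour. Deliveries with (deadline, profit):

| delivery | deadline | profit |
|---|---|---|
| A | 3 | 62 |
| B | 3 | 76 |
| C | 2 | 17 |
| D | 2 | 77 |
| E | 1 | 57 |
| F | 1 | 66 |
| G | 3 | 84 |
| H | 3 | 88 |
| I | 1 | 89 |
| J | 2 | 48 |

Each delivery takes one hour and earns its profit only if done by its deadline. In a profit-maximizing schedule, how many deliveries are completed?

3

By profit: I(d1,89), H(d3,88), G(d3,84), D(d2,77), B(d3,76), F(d1,66), A(d3,62), E(d1,57), J(d2,48), C(d2,17)
I→slot 1; H→slot 3; G→slot 2; D skipped; B skipped; F skipped; A skipped; E skipped; J skipped; C skipped.
3 of 10 scheduled.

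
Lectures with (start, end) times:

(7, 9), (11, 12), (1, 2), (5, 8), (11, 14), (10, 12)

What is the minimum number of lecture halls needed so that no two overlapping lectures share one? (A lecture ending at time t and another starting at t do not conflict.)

3

Count concurrent intervals with a sweep; the peak is the room count.
Events (time:±→running): 1:+→1 2:-→0 5:+→1 7:+→2 8:-→1 9:-→0 10:+→1 11:+→2 11:+→3 … peak 3.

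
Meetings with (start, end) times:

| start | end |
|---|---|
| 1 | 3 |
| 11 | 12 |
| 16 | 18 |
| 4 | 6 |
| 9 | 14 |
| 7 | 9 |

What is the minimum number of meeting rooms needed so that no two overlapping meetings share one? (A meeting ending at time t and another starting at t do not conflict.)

2

The answer is the maximum number of intervals overlapping at any instant.
Events (time:±→running): 1:+→1 3:-→0 4:+→1 6:-→0 7:+→1 9:-→0 9:+→1 11:+→2 … peak 2.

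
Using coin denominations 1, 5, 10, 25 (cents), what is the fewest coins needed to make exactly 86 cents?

5

86 − 3×25→11 − 1×10→1 − 1×1→0
Total coins = 3 + 1 + 1 = 5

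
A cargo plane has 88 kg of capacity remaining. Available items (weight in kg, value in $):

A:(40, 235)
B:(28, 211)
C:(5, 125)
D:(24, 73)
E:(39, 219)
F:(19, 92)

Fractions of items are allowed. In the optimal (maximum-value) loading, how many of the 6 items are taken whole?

3

Sort by value per unit weight and fill in that order.
Ratios (sorted): C 25.00, B 7.54, A 5.88, E 5.62, F 4.84, D 3.04
take C (5 @ 125); take B (28 @ 211); take A (40 @ 235); take 15/39 of E → 84.23. Capacity used 88/88.
3 item(s) taken whole; one partial (take 15/39 of E).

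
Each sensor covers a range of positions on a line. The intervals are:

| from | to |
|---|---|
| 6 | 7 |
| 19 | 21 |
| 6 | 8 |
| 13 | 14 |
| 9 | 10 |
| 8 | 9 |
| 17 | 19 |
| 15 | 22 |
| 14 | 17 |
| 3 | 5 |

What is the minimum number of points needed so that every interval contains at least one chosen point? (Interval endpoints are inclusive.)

Sorted: [3,5] [6,7] [6,8] [8,9] [9,10] [13,14] [14,17] [17,19] [19,21] [15,22]
{[3,5]} hit by 5; {[6,7],[6,8]} hit by 7; {[8,9],[9,10]} hit by 9; {[13,14],[14,17]} hit by 14; {[17,19],[19,21],[15,22]} hit by 19.
Points: 5, 7, 9, 14, 19 (5 total).

5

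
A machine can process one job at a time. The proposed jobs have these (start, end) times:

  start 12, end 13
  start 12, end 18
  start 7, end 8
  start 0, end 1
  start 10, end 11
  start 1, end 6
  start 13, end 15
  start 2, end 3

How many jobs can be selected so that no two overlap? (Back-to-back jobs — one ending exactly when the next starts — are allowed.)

6

Greedy by earliest finish: after sorting by end time, pick each interval compatible with the last pick.
Sorted by end: (0,1)  (2,3)  (1,6)  (7,8)  (10,11)  (12,13)  (13,15)  (12,18)
take (0,1); take (2,3); take (7,8); take (10,11); take (12,13); take (13,15); skip (12,18).
Selected 6 jobs.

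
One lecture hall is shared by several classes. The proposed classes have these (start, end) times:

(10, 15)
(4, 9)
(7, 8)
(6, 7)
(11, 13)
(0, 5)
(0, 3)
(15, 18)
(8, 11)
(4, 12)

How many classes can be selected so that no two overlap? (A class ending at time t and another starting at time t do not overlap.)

6

Greedy by earliest finish: after sorting by end time, pick each interval compatible with the last pick.
By end time: (0,3), (0,5), (6,7), (7,8), (4,9), (8,11), (4,12), (11,13), (10,15), (15,18).
Pick (0,3); next start ≥ 3 → (6,7); next start ≥ 7 → (7,8); next start ≥ 8 → (8,11); next start ≥ 11 → (11,13); next start ≥ 13 → (15,18).
Selected 6 classes.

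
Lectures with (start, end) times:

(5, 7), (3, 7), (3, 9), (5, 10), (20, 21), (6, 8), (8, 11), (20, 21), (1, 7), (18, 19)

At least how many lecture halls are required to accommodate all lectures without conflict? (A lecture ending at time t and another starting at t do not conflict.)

Count concurrent intervals with a sweep; the peak is the room count.
Events (time:±→running): 1:+→1 3:+→2 3:+→3 5:+→4 5:+→5 6:+→6 … peak 6.

6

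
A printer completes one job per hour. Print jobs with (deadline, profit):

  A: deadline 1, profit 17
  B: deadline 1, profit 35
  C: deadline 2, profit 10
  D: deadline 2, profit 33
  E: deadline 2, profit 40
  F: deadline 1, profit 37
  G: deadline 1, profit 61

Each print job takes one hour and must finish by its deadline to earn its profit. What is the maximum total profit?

101

Profit order: G=61 E=40 F=37 B=35 D=33 A=17 C=10
Assign: G→slot 1, E→slot 2, F skipped, B skipped, D skipped, A skipped, C skipped.
Slots: [1:G] [2:E]
Profit = 61 + 40 = 101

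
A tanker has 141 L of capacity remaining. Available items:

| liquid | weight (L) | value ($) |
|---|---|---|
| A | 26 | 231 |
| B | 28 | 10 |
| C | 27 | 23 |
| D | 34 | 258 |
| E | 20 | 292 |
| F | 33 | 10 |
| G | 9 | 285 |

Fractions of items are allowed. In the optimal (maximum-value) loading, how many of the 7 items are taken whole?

5

Order: G (285/9=31.67) > E (292/20=14.60) > A (231/26=8.88) > D (258/34=7.59) > C (23/27=0.85) > B (10/28=0.36) > F (10/33=0.30)
Fill: take G (9 @ 285) → take E (20 @ 292) → take A (26 @ 231) → take D (34 @ 258) → take C (27 @ 23) → take 25/28 of B → 8.93; 141/141 used.
5 item(s) taken whole; one partial (take 25/28 of B).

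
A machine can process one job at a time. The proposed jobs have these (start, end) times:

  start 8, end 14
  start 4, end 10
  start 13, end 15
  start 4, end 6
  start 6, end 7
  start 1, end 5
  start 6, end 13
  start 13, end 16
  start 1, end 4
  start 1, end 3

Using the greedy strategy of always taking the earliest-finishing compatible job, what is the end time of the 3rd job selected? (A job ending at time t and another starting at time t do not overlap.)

By end time: (1,3), (1,4), (1,5), (4,6), (6,7), (4,10), (6,13), (8,14), (13,15), (13,16).
Pick (1,3); next start ≥ 3 → (4,6); next start ≥ 6 → (6,7); next start ≥ 7 → (8,14).
Selected: (1,3) (4,6) (6,7) (8,14)

7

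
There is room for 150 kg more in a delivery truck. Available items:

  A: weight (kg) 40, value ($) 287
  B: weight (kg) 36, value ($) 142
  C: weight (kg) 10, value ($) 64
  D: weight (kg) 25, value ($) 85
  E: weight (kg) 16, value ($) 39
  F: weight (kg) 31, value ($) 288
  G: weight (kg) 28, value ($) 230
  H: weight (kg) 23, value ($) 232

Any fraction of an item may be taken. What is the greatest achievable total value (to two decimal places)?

1172.00

Sort by value per unit weight and fill in that order.
Ratios (sorted): H 10.09, F 9.29, G 8.21, A 7.17, C 6.40, B 3.94, D 3.40, E 2.44
take H (23 @ 232); take F (31 @ 288); take G (28 @ 230); take A (40 @ 287); take C (10 @ 64); take 18/36 of B → 71.00. Capacity used 150/150.
Total value = 1172.00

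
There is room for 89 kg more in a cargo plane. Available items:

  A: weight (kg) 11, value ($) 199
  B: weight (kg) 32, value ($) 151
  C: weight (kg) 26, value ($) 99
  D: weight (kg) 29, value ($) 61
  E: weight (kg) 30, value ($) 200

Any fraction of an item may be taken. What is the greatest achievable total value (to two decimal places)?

Sort by value per unit weight and fill in that order.
Ratios (sorted): A 18.09, E 6.67, B 4.72, C 3.81, D 2.10
take A (11 @ 199); take E (30 @ 200); take B (32 @ 151); take 16/26 of C → 60.92. Capacity used 89/89.
Total value = 610.92

610.92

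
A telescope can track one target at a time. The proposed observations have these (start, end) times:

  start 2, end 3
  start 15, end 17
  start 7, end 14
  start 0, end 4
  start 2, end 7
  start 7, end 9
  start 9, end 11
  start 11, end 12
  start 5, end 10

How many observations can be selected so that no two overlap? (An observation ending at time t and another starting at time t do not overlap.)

Sorted by end: (2,3)  (0,4)  (2,7)  (7,9)  (5,10)  (9,11)  (11,12)  (7,14)  (15,17)
take (2,3); skip (2,7); take (7,9); skip (5,10); take (9,11); take (11,12); take (15,17).
Selected 5 observations.

5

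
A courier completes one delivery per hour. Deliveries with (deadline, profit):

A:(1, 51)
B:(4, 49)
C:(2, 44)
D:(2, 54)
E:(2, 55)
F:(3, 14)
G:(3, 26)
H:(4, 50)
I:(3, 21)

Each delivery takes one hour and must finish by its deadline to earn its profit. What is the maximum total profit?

Sort by profit descending; place each in the latest free slot ≤ its deadline.
Profit order: E=55 D=54 A=51 H=50 B=49 C=44 G=26 I=21 F=14
Assign: E→slot 2, D→slot 1, A skipped, H→slot 4, B→slot 3, C skipped, G skipped, I skipped, F skipped.
Slots: [1:D] [2:E] [3:B] [4:H]
Profit = 54 + 55 + 49 + 50 = 208

208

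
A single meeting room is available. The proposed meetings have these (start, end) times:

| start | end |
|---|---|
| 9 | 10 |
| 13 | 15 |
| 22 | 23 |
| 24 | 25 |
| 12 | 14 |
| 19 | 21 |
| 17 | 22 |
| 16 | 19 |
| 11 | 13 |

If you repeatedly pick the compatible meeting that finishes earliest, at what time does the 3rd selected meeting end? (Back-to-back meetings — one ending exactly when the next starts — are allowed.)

Sort by end time and greedily take each interval whose start is ≥ the last chosen end.
Sorted by end: (9,10)  (11,13)  (12,14)  (13,15)  (16,19)  (19,21)  (17,22)  (22,23)  (24,25)
take (9,10); take (11,13); skip (12,14); take (13,15); take (16,19); take (19,21); skip (17,22); take (22,23); take (24,25).
Selected: (9,10) (11,13) (13,15) (16,19) (19,21) (22,23) (24,25)

15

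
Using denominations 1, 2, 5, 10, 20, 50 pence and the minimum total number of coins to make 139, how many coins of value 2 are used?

139 − 2×50→39 − 1×20→19 − 1×10→9 − 1×5→4 − 2×2→0
Count of 2: 2

2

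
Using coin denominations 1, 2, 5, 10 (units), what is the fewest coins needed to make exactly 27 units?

Use the largest denomination that fits, subtract, and repeat.
27 = 2×10 + 1×5 + 1×2
Total coins = 2 + 1 + 1 = 4

4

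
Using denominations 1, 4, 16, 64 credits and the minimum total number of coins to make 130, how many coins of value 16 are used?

0

130 − 2×64→2 − 2×1→0
Count of 16: 0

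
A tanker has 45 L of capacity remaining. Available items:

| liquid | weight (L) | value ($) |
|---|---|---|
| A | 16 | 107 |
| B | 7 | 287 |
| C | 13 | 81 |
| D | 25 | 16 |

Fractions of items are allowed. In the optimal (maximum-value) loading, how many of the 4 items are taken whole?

3

Ratios (sorted): B 41.00, A 6.69, C 6.23, D 0.64
take B (7 @ 287); take A (16 @ 107); take C (13 @ 81); take 9/25 of D → 5.76. Capacity used 45/45.
3 item(s) taken whole; one partial (take 9/25 of D).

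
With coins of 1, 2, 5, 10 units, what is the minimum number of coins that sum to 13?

13 − 1×10→3 − 1×2→1 − 1×1→0
Total coins = 1 + 1 + 1 = 3

3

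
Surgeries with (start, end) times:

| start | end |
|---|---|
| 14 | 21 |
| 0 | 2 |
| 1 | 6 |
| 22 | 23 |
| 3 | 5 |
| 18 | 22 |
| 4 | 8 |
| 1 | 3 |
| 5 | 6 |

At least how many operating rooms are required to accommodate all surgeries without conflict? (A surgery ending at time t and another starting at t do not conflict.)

starts: [0, 1, 1, 3, 4, 5, 14, 18, 22]
ends:   [2, 3, 5, 6, 6, 8, 21, 22, 23]
s0→1 s1→2 s1→3  — peak 3.

3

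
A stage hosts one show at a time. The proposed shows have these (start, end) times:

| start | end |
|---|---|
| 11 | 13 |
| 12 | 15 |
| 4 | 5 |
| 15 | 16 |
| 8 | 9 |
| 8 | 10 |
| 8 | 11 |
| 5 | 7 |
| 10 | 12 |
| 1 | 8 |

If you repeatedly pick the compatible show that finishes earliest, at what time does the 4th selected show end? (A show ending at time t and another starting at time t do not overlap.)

Order by finish time; keep every interval that doesn't clash with the previous kept one.
By end time: (4,5), (5,7), (1,8), (8,9), (8,10), (8,11), (10,12), (11,13), (12,15), (15,16).
Pick (4,5); next start ≥ 5 → (5,7); next start ≥ 7 → (8,9); next start ≥ 9 → (10,12); next start ≥ 12 → (12,15); next start ≥ 15 → (15,16).
Selected: (4,5) (5,7) (8,9) (10,12) (12,15) (15,16)

12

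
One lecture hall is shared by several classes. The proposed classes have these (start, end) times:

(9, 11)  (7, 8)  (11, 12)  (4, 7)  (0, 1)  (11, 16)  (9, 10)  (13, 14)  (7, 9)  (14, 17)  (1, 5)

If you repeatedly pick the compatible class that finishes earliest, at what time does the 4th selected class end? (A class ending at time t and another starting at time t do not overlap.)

By end time: (0,1), (1,5), (4,7), (7,8), (7,9), (9,10), (9,11), (11,12), (13,14), (11,16), (14,17).
Pick (0,1); next start ≥ 1 → (1,5); next start ≥ 5 → (7,8); next start ≥ 8 → (9,10); next start ≥ 10 → (11,12); next start ≥ 12 → (13,14); next start ≥ 14 → (14,17).
Selected: (0,1) (1,5) (7,8) (9,10) (11,12) (13,14) (14,17)

10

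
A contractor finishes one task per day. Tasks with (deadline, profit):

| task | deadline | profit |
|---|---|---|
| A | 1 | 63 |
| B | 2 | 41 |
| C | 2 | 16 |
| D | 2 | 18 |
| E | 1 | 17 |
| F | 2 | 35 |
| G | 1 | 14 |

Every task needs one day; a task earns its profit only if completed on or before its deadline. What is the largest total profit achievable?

By profit: A(d1,63), B(d2,41), F(d2,35), D(d2,18), E(d1,17), C(d2,16), G(d1,14)
A→slot 1; B→slot 2; F skipped; D skipped; E skipped; C skipped; G skipped.
Profit = 63 + 41 = 104

104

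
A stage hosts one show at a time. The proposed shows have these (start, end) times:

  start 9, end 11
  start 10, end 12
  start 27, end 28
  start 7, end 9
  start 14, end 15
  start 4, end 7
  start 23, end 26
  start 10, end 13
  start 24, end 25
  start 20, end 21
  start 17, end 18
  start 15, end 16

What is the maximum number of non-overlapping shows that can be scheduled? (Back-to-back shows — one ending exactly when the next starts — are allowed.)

9

Sort by end time and greedily take each interval whose start is ≥ the last chosen end.
By end time: (4,7), (7,9), (9,11), (10,12), (10,13), (14,15), (15,16), (17,18), (20,21), (24,25), (23,26), (27,28).
Pick (4,7); next start ≥ 7 → (7,9); next start ≥ 9 → (9,11); next start ≥ 11 → (14,15); next start ≥ 15 → (15,16); next start ≥ 16 → (17,18); next start ≥ 18 → (20,21); next start ≥ 21 → (24,25); next start ≥ 25 → (27,28).
Selected 9 shows.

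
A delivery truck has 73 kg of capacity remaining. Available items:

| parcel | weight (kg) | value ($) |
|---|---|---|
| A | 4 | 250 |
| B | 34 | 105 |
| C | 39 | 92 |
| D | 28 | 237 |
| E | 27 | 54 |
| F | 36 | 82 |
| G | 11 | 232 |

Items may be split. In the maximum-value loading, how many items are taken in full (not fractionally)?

Order: A (250/4=62.50) > G (232/11=21.09) > D (237/28=8.46) > B (105/34=3.09) > C (92/39=2.36) > F (82/36=2.28) > E (54/27=2.00)
Fill: take A (4 @ 250) → take G (11 @ 232) → take D (28 @ 237) → take 30/34 of B → 92.65; 73/73 used.
3 item(s) taken whole; one partial (take 30/34 of B).

3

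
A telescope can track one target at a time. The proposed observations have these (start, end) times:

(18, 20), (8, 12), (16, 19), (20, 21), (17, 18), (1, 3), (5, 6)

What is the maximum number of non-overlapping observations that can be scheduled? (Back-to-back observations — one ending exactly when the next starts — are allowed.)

6

By end time: (1,3), (5,6), (8,12), (17,18), (16,19), (18,20), (20,21).
Pick (1,3); next start ≥ 3 → (5,6); next start ≥ 6 → (8,12); next start ≥ 12 → (17,18); next start ≥ 18 → (18,20); next start ≥ 20 → (20,21).
Selected 6 observations.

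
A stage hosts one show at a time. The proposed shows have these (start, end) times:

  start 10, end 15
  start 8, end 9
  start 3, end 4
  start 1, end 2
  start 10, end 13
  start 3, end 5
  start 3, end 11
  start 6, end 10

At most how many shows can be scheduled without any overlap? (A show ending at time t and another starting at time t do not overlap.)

Sort by end time and greedily take each interval whose start is ≥ the last chosen end.
By end time: (1,2), (3,4), (3,5), (8,9), (6,10), (3,11), (10,13), (10,15).
Pick (1,2); next start ≥ 2 → (3,4); next start ≥ 4 → (8,9); next start ≥ 9 → (10,13).
Selected 4 shows.

4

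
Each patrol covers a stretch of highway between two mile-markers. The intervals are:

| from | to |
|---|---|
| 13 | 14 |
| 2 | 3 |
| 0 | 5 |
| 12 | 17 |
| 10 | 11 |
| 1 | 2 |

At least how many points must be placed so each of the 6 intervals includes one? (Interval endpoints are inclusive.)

By right end: [1,2]  [2,3]  [0,5]  [10,11]  [13,14]  [12,17]
[1,2] uncovered → point at 2; [10,11] uncovered → point at 11; [13,14] uncovered → point at 14.
Points: 2, 11, 14 (3 total).

3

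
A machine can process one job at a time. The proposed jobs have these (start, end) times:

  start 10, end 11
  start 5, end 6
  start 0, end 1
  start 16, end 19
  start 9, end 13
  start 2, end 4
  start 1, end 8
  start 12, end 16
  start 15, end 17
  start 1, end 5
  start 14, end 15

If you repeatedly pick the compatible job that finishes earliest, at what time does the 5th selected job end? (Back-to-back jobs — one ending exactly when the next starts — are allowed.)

15

By end time: (0,1), (2,4), (1,5), (5,6), (1,8), (10,11), (9,13), (14,15), (12,16), (15,17), (16,19).
Pick (0,1); next start ≥ 1 → (2,4); next start ≥ 4 → (5,6); next start ≥ 6 → (10,11); next start ≥ 11 → (14,15); next start ≥ 15 → (15,17).
Selected: (0,1) (2,4) (5,6) (10,11) (14,15) (15,17)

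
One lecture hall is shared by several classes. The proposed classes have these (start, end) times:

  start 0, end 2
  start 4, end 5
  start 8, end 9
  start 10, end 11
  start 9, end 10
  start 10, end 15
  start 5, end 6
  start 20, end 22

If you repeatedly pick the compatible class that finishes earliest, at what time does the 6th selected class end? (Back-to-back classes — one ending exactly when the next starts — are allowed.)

By end time: (0,2), (4,5), (5,6), (8,9), (9,10), (10,11), (10,15), (20,22).
Pick (0,2); next start ≥ 2 → (4,5); next start ≥ 5 → (5,6); next start ≥ 6 → (8,9); next start ≥ 9 → (9,10); next start ≥ 10 → (10,11); next start ≥ 11 → (20,22).
Selected: (0,2) (4,5) (5,6) (8,9) (9,10) (10,11) (20,22)

11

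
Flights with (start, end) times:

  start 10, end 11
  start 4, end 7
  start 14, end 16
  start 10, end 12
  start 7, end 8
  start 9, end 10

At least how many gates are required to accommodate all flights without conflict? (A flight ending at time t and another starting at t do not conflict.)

Events (time:±→running): 4:+→1 7:-→0 7:+→1 8:-→0 9:+→1 10:-→0 10:+→1 10:+→2 … peak 2.

2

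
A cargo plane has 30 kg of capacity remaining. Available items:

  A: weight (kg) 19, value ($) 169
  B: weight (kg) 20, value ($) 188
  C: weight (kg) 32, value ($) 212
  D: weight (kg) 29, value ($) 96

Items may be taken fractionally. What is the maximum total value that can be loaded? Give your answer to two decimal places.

276.95

Greedy by value/weight ratio, highest first.
Ratios (sorted): B 9.40, A 8.89, C 6.62, D 3.31
take B (20 @ 188); take 10/19 of A → 88.95. Capacity used 30/30.
Total value = 276.95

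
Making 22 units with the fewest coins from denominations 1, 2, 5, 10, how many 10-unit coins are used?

22 − 2×10→2 − 1×2→0
Count of 10: 2

2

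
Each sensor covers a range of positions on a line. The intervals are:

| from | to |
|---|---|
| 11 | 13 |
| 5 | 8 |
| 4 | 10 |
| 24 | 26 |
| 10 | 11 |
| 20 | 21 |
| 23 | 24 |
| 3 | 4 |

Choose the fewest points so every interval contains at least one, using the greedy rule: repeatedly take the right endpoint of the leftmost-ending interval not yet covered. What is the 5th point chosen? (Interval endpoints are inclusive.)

Sorted: [3,4] [5,8] [4,10] [10,11] [11,13] [20,21] [23,24] [24,26]
{[3,4]} hit by 4; {[5,8],[4,10]} hit by 8; {[10,11],[11,13]} hit by 11; {[20,21]} hit by 21; {[23,24],[24,26]} hit by 24.
Points: 4, 8, 11, 21, 24 (5 total).

24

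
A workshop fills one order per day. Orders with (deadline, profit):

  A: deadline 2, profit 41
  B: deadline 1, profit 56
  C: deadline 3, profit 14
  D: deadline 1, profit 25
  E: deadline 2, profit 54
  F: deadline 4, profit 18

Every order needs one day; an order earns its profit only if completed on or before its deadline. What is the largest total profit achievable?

Profit order: B=56 E=54 A=41 D=25 F=18 C=14
Assign: B→slot 1, E→slot 2, A skipped, D skipped, F→slot 4, C→slot 3.
Slots: [1:B] [2:E] [3:C] [4:F]
Profit = 56 + 54 + 14 + 18 = 142

142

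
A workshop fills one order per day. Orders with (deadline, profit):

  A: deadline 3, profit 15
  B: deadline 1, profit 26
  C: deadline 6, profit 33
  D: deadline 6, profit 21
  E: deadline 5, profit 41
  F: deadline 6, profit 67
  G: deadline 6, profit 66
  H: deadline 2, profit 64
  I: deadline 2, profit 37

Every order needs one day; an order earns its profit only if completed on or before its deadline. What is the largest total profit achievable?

Take jobs in profit order; each goes to the latest open slot no later than its deadline.
By profit: F(d6,67), G(d6,66), H(d2,64), E(d5,41), I(d2,37), C(d6,33), B(d1,26), D(d6,21), A(d3,15)
F→slot 6; G→slot 5; H→slot 2; E→slot 4; I→slot 1; C→slot 3; B skipped; D skipped; A skipped.
Profit = 37 + 64 + 33 + 41 + 66 + 67 = 308

308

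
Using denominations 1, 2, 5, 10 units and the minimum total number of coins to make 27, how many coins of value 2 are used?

Greedy: take as many of the largest coin as possible, then repeat with the remainder.
27 − 2×10→7 − 1×5→2 − 1×2→0
Count of 2: 1

1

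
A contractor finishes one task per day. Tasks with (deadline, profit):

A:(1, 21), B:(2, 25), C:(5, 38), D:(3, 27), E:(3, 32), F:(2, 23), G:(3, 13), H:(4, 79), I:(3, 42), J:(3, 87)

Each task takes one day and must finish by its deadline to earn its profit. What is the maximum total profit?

278

By profit: J(d3,87), H(d4,79), I(d3,42), C(d5,38), E(d3,32), D(d3,27), B(d2,25), F(d2,23), A(d1,21), G(d3,13)
J→slot 3; H→slot 4; I→slot 2; C→slot 5; E→slot 1; D skipped; B skipped; F skipped; A skipped; G skipped.
Profit = 32 + 42 + 87 + 79 + 38 = 278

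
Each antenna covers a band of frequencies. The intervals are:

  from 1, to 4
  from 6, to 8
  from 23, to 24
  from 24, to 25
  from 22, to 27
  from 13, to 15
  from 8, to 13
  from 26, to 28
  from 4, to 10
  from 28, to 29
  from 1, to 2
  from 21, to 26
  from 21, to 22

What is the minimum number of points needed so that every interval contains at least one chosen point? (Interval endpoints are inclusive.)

Process intervals by earliest right end; each time one isn't hit yet, stab at its right endpoint.
Sorted: [1,2] [1,4] [6,8] [4,10] [8,13] [13,15] [21,22] [23,24] [24,25] [21,26] [22,27] [26,28] [28,29]
{[1,2],[1,4]} hit by 2; {[6,8],[4,10],[8,13]} hit by 8; {[13,15]} hit by 15; {[21,22]} hit by 22; {[23,24],[24,25],[21,26],[22,27]} hit by 24; {[26,28],[28,29]} hit by 28.
Points: 2, 8, 15, 22, 24, 28 (6 total).

6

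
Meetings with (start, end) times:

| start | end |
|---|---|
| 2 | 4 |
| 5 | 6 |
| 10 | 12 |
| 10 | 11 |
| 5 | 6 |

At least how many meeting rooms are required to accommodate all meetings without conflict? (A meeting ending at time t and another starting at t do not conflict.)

Count concurrent intervals with a sweep; the peak is the room count.
Events (time:±→running): 2:+→1 4:-→0 5:+→1 5:+→2 … peak 2.

2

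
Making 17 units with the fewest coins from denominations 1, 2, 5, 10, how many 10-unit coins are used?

17 = 1×10 + 1×5 + 1×2
Count of 10: 1

1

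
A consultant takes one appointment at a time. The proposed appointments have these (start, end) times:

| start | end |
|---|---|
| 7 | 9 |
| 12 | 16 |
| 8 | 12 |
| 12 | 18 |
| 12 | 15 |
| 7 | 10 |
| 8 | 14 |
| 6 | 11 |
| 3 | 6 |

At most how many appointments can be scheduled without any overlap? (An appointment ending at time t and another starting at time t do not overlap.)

3

Sorted by end: (3,6)  (7,9)  (7,10)  (6,11)  (8,12)  (8,14)  (12,15)  (12,16)  (12,18)
take (3,6); take (7,9); skip (6,11); take (12,15); skip (12,16).
Selected 3 appointments.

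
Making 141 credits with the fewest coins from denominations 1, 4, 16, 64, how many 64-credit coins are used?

Use the largest denomination that fits, subtract, and repeat.
141 − 2×64→13 − 3×4→1 − 1×1→0
Count of 64: 2

2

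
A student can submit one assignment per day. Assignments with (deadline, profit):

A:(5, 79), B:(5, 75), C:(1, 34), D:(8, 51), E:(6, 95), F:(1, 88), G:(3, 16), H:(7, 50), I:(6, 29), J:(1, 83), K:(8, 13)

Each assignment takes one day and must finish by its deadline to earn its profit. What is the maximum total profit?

Sort by profit descending; place each in the latest free slot ≤ its deadline.
Profit order: E=95 F=88 J=83 A=79 B=75 D=51 H=50 C=34 I=29 G=16 K=13
Assign: E→slot 6, F→slot 1, J skipped, A→slot 5, B→slot 4, D→slot 8, H→slot 7, C skipped, I→slot 3, G→slot 2, K skipped.
Slots: [1:F] [2:G] [3:I] [4:B] [5:A] [6:E] [7:H] [8:D]
Profit = 88 + 16 + 29 + 75 + 79 + 95 + 50 + 51 = 483

483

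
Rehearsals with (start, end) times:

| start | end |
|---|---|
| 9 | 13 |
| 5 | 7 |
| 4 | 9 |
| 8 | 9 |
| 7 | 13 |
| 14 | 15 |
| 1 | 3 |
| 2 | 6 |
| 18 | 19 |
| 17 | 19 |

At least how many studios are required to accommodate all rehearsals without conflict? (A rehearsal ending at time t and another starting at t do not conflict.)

Events (time:±→running): 1:+→1 2:+→2 3:-→1 4:+→2 5:+→3 … peak 3.

3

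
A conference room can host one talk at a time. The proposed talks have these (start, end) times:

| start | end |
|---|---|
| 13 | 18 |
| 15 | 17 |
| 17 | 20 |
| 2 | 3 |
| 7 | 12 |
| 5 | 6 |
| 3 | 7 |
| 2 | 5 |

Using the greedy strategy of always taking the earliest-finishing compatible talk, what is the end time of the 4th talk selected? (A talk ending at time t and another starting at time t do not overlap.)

17

Order by finish time; keep every interval that doesn't clash with the previous kept one.
Sorted by end: (2,3)  (2,5)  (5,6)  (3,7)  (7,12)  (15,17)  (13,18)  (17,20)
take (2,3); take (5,6); take (7,12); take (15,17); take (17,20).
Selected: (2,3) (5,6) (7,12) (15,17) (17,20)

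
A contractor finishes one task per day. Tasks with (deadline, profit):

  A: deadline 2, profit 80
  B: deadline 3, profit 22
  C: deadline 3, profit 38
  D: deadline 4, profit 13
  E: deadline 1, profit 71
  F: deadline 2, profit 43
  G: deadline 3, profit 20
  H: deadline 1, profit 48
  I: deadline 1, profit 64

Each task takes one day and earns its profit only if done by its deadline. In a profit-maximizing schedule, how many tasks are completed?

4

Profit order: A=80 E=71 I=64 H=48 F=43 C=38 B=22 G=20 D=13
Assign: A→slot 2, E→slot 1, I skipped, H skipped, F skipped, C→slot 3, B skipped, G skipped, D→slot 4.
Slots: [1:E] [2:A] [3:C] [4:D]
4 of 9 scheduled.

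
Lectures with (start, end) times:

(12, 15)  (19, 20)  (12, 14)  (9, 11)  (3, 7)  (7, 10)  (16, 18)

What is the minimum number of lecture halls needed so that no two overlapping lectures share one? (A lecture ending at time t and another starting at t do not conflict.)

Events (time:±→running): 3:+→1 7:-→0 7:+→1 9:+→2 … peak 2.

2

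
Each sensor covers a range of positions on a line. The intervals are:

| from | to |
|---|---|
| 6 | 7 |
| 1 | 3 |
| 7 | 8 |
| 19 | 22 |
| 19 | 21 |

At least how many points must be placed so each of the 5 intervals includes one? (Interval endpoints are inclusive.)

3

Sort by right endpoint; whenever an interval is uncovered, place a point at its right end.
Sorted: [1,3] [6,7] [7,8] [19,21] [19,22]
{[1,3]} hit by 3; {[6,7],[7,8]} hit by 7; {[19,21],[19,22]} hit by 21.
Points: 3, 7, 21 (3 total).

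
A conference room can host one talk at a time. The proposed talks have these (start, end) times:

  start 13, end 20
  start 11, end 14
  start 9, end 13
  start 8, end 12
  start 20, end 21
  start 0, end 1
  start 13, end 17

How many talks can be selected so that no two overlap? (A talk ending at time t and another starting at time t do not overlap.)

Sorted by end: (0,1)  (8,12)  (9,13)  (11,14)  (13,17)  (13,20)  (20,21)
take (0,1); take (8,12); take (13,17); take (20,21).
Selected 4 talks.

4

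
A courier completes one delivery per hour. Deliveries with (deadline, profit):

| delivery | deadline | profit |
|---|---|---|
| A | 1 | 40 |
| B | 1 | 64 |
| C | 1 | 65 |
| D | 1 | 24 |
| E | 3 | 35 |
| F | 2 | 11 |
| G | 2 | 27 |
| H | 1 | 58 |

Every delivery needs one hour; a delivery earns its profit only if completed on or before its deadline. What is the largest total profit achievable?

127

Take jobs in profit order; each goes to the latest open slot no later than its deadline.
By profit: C(d1,65), B(d1,64), H(d1,58), A(d1,40), E(d3,35), G(d2,27), D(d1,24), F(d2,11)
C→slot 1; B skipped; H skipped; A skipped; E→slot 3; G→slot 2; D skipped; F skipped.
Profit = 65 + 27 + 35 = 127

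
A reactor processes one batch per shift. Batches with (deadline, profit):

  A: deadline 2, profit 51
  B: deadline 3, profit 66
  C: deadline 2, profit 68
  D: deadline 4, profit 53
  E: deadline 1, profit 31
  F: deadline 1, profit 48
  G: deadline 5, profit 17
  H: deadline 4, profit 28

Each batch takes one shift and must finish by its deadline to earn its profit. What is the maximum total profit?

Profit order: C=68 B=66 D=53 A=51 F=48 E=31 H=28 G=17
Assign: C→slot 2, B→slot 3, D→slot 4, A→slot 1, F skipped, E skipped, H skipped, G→slot 5.
Slots: [1:A] [2:C] [3:B] [4:D] [5:G]
Profit = 51 + 68 + 66 + 53 + 17 = 255

255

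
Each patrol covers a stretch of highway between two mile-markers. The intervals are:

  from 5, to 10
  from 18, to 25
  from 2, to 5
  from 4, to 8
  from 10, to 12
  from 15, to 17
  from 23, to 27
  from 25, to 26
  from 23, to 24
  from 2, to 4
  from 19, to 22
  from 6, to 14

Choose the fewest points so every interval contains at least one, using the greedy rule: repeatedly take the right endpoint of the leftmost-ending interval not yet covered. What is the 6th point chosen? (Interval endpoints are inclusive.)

26

Process intervals by earliest right end; each time one isn't hit yet, stab at its right endpoint.
Sorted: [2,4] [2,5] [4,8] [5,10] [10,12] [6,14] [15,17] [19,22] [23,24] [18,25] [25,26] [23,27]
{[2,4],[2,5],[4,8]} hit by 4; {[5,10],[10,12],[6,14]} hit by 10; {[15,17]} hit by 17; {[19,22]} hit by 22; {[23,24],[18,25]} hit by 24; {[25,26],[23,27]} hit by 26.
Points: 4, 10, 17, 22, 24, 26 (6 total).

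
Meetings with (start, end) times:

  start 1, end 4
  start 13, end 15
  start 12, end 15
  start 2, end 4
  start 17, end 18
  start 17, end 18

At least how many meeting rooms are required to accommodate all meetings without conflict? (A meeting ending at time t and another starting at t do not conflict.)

2

starts: [1, 2, 12, 13, 17, 17]
ends:   [4, 4, 15, 15, 18, 18]
s1→1 s2→2  — peak 2.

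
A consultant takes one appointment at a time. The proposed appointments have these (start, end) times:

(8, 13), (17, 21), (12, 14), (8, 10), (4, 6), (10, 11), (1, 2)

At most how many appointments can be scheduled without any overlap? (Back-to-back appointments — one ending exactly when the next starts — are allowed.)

6

Sort by end time and greedily take each interval whose start is ≥ the last chosen end.
By end time: (1,2), (4,6), (8,10), (10,11), (8,13), (12,14), (17,21).
Pick (1,2); next start ≥ 2 → (4,6); next start ≥ 6 → (8,10); next start ≥ 10 → (10,11); next start ≥ 11 → (12,14); next start ≥ 14 → (17,21).
Selected 6 appointments.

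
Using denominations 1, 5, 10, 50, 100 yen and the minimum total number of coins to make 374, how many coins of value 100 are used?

3

Greedy: take as many of the largest coin as possible, then repeat with the remainder.
374 − 3×100→74 − 1×50→24 − 2×10→4 − 4×1→0
Count of 100: 3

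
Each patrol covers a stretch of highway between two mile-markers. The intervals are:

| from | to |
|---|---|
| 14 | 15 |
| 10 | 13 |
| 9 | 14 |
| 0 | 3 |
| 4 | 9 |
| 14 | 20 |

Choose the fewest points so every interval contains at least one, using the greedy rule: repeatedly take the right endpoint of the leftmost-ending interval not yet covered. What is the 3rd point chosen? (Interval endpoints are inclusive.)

Process intervals by earliest right end; each time one isn't hit yet, stab at its right endpoint.
By right end: [0,3]  [4,9]  [10,13]  [9,14]  [14,15]  [14,20]
[0,3] uncovered → point at 3; [4,9] uncovered → point at 9; [10,13] uncovered → point at 13; [14,15] uncovered → point at 15.
Points: 3, 9, 13, 15 (4 total).

13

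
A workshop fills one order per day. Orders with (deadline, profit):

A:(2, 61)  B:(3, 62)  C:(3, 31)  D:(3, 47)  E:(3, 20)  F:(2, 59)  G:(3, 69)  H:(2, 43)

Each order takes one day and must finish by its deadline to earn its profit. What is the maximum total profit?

192

Sort by profit descending; place each in the latest free slot ≤ its deadline.
By profit: G(d3,69), B(d3,62), A(d2,61), F(d2,59), D(d3,47), H(d2,43), C(d3,31), E(d3,20)
G→slot 3; B→slot 2; A→slot 1; F skipped; D skipped; H skipped; C skipped; E skipped.
Profit = 61 + 62 + 69 = 192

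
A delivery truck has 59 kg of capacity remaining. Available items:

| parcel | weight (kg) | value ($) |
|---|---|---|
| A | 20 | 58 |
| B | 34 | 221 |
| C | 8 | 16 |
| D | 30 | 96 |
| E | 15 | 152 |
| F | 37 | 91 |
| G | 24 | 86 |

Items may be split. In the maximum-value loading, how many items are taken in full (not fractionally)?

2

Sort by value per unit weight and fill in that order.
Ratios (sorted): E 10.13, B 6.50, G 3.58, D 3.20, A 2.90, F 2.46, C 2.00
take E (15 @ 152); take B (34 @ 221); take 10/24 of G → 35.83. Capacity used 59/59.
2 item(s) taken whole; one partial (take 10/24 of G).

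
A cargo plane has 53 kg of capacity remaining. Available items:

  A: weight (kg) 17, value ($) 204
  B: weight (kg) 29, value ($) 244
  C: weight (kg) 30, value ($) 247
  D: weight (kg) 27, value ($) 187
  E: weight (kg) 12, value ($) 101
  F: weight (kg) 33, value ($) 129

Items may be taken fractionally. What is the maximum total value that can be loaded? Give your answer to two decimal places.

Sort by value per unit weight and fill in that order.
Order: A (204/17=12.00) > E (101/12=8.42) > B (244/29=8.41) > C (247/30=8.23) > D (187/27=6.93) > F (129/33=3.91)
Fill: take A (17 @ 204) → take E (12 @ 101) → take 24/29 of B → 201.93; 53/53 used.
Total value = 506.93

506.93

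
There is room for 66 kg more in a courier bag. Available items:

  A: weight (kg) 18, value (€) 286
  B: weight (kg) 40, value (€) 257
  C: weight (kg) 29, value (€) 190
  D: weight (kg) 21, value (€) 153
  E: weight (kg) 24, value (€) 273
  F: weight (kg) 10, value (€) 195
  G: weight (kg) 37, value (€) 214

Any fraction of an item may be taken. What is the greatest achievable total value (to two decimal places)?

856.00

Ratios (sorted): F 19.50, A 15.89, E 11.38, D 7.29, C 6.55, B 6.42, G 5.78
take F (10 @ 195); take A (18 @ 286); take E (24 @ 273); take 14/21 of D → 102.00. Capacity used 66/66.
Total value = 856.00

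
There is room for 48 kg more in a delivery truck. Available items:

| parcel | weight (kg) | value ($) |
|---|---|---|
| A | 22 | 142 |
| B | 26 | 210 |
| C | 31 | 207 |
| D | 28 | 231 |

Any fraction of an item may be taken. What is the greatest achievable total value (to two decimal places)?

392.54

Sort by value per unit weight and fill in that order.
Ratios (sorted): D 8.25, B 8.08, C 6.68, A 6.45
take D (28 @ 231); take 20/26 of B → 161.54. Capacity used 48/48.
Total value = 392.54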